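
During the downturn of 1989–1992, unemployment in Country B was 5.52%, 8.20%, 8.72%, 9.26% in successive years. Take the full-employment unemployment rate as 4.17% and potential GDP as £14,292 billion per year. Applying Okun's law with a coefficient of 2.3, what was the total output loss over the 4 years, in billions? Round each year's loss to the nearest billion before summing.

£4,938 billion

Year 1989: gap = -2.3 × (5.52 - 4.17) = -3.105%, loss ≈ 14292 × 3.105/100 ≈ 444.
Year 1990: gap = -2.3 × (8.2 - 4.17) = -9.269%, loss ≈ 14292 × 9.269/100 ≈ 1325.
Year 1991: gap = -2.3 × (8.72 - 4.17) = -10.465%, loss ≈ 14292 × 10.465/100 ≈ 1496.
Year 1992: gap = -2.3 × (9.26 - 4.17) = -11.707%, loss ≈ 14292 × 11.707/100 ≈ 1673.
Total lost output = 444 + 1325 + 1496 + 1673 = 4938 billion.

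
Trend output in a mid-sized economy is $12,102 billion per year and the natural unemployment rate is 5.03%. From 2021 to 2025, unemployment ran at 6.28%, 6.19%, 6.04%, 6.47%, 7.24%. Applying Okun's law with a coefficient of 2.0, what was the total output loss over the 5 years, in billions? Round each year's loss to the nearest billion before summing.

Year 2021: gap = -2.0 × (6.28 - 5.03) = -2.5%, loss ≈ 12102 × 2.5/100 ≈ 303.
Year 2022: gap = -2.0 × (6.19 - 5.03) = -2.32%, loss ≈ 12102 × 2.32/100 ≈ 281.
Year 2023: gap = -2.0 × (6.04 - 5.03) = -2.02%, loss ≈ 12102 × 2.02/100 ≈ 244.
Year 2024: gap = -2.0 × (6.47 - 5.03) = -2.88%, loss ≈ 12102 × 2.88/100 ≈ 349.
Year 2025: gap = -2.0 × (7.24 - 5.03) = -4.42%, loss ≈ 12102 × 4.42/100 ≈ 535.
Total lost output = 303 + 281 + 244 + 349 + 535 = 1712 billion.

$1,712 billion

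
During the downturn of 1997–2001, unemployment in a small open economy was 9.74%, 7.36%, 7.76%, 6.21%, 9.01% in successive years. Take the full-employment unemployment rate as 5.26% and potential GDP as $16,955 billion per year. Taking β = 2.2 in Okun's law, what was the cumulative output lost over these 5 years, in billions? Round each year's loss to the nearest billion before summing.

Year 1997: gap = -2.2 × (9.74 - 5.26) = -9.856%, loss ≈ 16955 × 9.856/100 ≈ 1671.
Year 1998: gap = -2.2 × (7.36 - 5.26) = -4.62%, loss ≈ 16955 × 4.62/100 ≈ 783.
Year 1999: gap = -2.2 × (7.76 - 5.26) = -5.5%, loss ≈ 16955 × 5.5/100 ≈ 933.
Year 2000: gap = -2.2 × (6.21 - 5.26) = -2.09%, loss ≈ 16955 × 2.09/100 ≈ 354.
Year 2001: gap = -2.2 × (9.01 - 5.26) = -8.25%, loss ≈ 16955 × 8.25/100 ≈ 1399.
Total lost output = 1671 + 783 + 933 + 354 + 1399 = 5140 billion.

$5,140 billion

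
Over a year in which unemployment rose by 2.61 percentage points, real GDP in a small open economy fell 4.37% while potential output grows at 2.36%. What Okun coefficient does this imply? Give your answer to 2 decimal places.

β ≈ 2.58

Growth form: g_Y = g_Y* - β × Δu, so β = (g_Y* - g_Y)/Δu.
β = (2.36 + 4.37)/2.61 = 6.73/2.61 = 2.58.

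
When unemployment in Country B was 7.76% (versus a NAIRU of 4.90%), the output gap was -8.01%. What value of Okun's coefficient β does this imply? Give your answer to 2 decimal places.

Okun's law: output gap = -β × (u - u*).
-8.01 = -β × (7.76 - 4.9) = -β × 2.86, so β = 8.01/2.86 = 2.80.

β ≈ 2.80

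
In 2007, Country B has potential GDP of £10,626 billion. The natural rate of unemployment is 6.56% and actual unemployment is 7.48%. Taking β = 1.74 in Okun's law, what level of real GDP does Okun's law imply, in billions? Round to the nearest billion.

£10,456 billion

Unemployment gap = 7.48 - 6.56 = 0.92 points, so the output gap is -1.74 × 0.92 = -1.6008%.
Actual GDP = 10626 × (1 - 1.6008/100) = 10626 × 0.983992 ≈ 10456 billion.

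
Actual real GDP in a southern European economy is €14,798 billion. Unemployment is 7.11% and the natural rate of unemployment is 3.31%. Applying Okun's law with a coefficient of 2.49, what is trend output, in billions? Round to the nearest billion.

Unemployment gap = 7.11 - 3.31 = 3.8 points, so output gap = -2.49 × 3.8 = -9.462%.
Since Y = Y* × (1 + gap/100), Y* = 14798/0.90538 ≈ 16345 billion.

€16,345 billion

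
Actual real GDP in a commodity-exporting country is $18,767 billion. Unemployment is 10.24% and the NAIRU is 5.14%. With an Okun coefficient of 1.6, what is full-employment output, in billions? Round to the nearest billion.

$20,434 billion

Unemployment gap = 10.24 - 5.14 = 5.1 points, so output gap = -1.6 × 5.1 = -8.16%.
Since Y = Y* × (1 + gap/100), Y* = 18767/0.9184 ≈ 20434 billion.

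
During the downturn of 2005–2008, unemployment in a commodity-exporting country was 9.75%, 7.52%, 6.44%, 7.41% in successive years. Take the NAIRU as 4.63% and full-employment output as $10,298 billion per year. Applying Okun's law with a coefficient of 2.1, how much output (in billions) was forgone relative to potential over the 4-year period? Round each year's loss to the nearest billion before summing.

Year 2005: gap = -2.1 × (9.75 - 4.63) = -10.752%, loss ≈ 10298 × 10.752/100 ≈ 1107.
Year 2006: gap = -2.1 × (7.52 - 4.63) = -6.069%, loss ≈ 10298 × 6.069/100 ≈ 625.
Year 2007: gap = -2.1 × (6.44 - 4.63) = -3.801%, loss ≈ 10298 × 3.801/100 ≈ 391.
Year 2008: gap = -2.1 × (7.41 - 4.63) = -5.838%, loss ≈ 10298 × 5.838/100 ≈ 601.
Total lost output = 1107 + 625 + 391 + 601 = 2724 billion.

$2,724 billion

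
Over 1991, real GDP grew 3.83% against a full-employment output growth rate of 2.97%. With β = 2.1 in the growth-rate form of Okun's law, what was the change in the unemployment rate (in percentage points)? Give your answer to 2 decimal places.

Growth-rate Okun's law: g_Y = g_Y* - β × Δu, so Δu = (g_Y* - g_Y)/β.
Δu = (2.97 - 3.83)/2.1 = -0.86/2.1 = -0.41 percentage points.

-0.41 percentage points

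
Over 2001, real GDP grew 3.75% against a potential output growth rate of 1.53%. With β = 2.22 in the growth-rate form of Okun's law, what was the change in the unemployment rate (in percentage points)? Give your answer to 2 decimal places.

-1.00 percentage points

Growth-rate Okun's law: g_Y = g_Y* - β × Δu, so Δu = (g_Y* - g_Y)/β.
Δu = (1.53 - 3.75)/2.22 = -2.22/2.22 = -1.00 percentage point.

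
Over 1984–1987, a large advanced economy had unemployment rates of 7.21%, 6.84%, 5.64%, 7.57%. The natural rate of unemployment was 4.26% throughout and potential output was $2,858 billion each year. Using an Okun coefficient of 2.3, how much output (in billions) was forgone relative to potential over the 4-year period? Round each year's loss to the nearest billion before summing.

$673 billion

Year 1984: gap = -2.3 × (7.21 - 4.26) = -6.785%, loss ≈ 2858 × 6.785/100 ≈ 194.
Year 1985: gap = -2.3 × (6.84 - 4.26) = -5.934%, loss ≈ 2858 × 5.934/100 ≈ 170.
Year 1986: gap = -2.3 × (5.64 - 4.26) = -3.174%, loss ≈ 2858 × 3.174/100 ≈ 91.
Year 1987: gap = -2.3 × (7.57 - 4.26) = -7.613%, loss ≈ 2858 × 7.613/100 ≈ 218.
Total lost output = 194 + 170 + 91 + 218 = 673 billion.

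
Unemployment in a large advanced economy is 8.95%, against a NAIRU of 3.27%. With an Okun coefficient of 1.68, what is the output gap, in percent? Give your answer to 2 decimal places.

-9.54%

The unemployment gap is 8.95 - 3.27 = 5.68 percentage points.
Okun's law gives an output gap of -1.68 × 5.68 = -9.5424%, i.e. 9.54% below potential.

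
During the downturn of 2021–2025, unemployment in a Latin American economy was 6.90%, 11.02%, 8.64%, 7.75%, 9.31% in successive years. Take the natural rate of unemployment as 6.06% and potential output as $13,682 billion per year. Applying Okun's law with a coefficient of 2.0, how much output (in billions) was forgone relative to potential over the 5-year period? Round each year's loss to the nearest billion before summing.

Year 2021: gap = -2.0 × (6.9 - 6.06) = -1.68%, loss ≈ 13682 × 1.68/100 ≈ 230.
Year 2022: gap = -2.0 × (11.02 - 6.06) = -9.92%, loss ≈ 13682 × 9.92/100 ≈ 1357.
Year 2023: gap = -2.0 × (8.64 - 6.06) = -5.16%, loss ≈ 13682 × 5.16/100 ≈ 706.
Year 2024: gap = -2.0 × (7.75 - 6.06) = -3.38%, loss ≈ 13682 × 3.38/100 ≈ 462.
Year 2025: gap = -2.0 × (9.31 - 6.06) = -6.5%, loss ≈ 13682 × 6.5/100 ≈ 889.
Total lost output = 230 + 1357 + 706 + 462 + 889 = 3644 billion.

$3,644 billion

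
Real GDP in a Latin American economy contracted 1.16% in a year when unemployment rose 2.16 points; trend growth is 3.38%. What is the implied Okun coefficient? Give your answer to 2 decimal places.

β ≈ 2.10

Growth form: g_Y = g_Y* - β × Δu, so β = (g_Y* - g_Y)/Δu.
β = (3.38 + 1.16)/2.16 = 4.54/2.16 = 2.10.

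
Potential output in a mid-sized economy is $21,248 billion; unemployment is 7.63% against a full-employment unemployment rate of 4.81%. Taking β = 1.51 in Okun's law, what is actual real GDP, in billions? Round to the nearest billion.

$20,343 billion

Unemployment gap = 7.63 - 4.81 = 2.82 points, so the output gap is -1.51 × 2.82 = -4.2582%.
Actual GDP = 21248 × (1 - 4.2582/100) = 21248 × 0.957418 ≈ 20343 billion.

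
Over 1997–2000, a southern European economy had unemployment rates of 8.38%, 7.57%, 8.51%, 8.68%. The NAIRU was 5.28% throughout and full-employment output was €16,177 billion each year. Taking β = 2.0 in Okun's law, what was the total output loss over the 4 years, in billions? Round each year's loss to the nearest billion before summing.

€3,889 billion

Year 1997: gap = -2.0 × (8.38 - 5.28) = -6.2%, loss ≈ 16177 × 6.2/100 ≈ 1003.
Year 1998: gap = -2.0 × (7.57 - 5.28) = -4.58%, loss ≈ 16177 × 4.58/100 ≈ 741.
Year 1999: gap = -2.0 × (8.51 - 5.28) = -6.46%, loss ≈ 16177 × 6.46/100 ≈ 1045.
Year 2000: gap = -2.0 × (8.68 - 5.28) = -6.8%, loss ≈ 16177 × 6.8/100 ≈ 1100.
Total lost output = 1003 + 741 + 1045 + 1100 = 3889 billion.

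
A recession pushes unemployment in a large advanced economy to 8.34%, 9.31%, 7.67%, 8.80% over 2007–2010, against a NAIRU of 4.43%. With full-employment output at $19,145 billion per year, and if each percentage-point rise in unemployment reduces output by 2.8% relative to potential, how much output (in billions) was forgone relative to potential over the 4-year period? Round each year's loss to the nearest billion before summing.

$8,792 billion

Year 2007: gap = -2.8 × (8.34 - 4.43) = -10.948%, loss ≈ 19145 × 10.948/100 ≈ 2096.
Year 2008: gap = -2.8 × (9.31 - 4.43) = -13.664%, loss ≈ 19145 × 13.664/100 ≈ 2616.
Year 2009: gap = -2.8 × (7.67 - 4.43) = -9.072%, loss ≈ 19145 × 9.072/100 ≈ 1737.
Year 2010: gap = -2.8 × (8.8 - 4.43) = -12.236%, loss ≈ 19145 × 12.236/100 ≈ 2343.
Total lost output = 2096 + 2616 + 1737 + 2343 = 8792 billion.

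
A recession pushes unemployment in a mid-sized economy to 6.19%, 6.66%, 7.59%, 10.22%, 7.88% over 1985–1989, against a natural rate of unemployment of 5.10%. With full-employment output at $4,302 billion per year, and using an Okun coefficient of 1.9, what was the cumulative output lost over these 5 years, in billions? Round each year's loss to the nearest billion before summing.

Year 1985: gap = -1.9 × (6.19 - 5.1) = -2.071%, loss ≈ 4302 × 2.071/100 ≈ 89.
Year 1986: gap = -1.9 × (6.66 - 5.1) = -2.964%, loss ≈ 4302 × 2.964/100 ≈ 128.
Year 1987: gap = -1.9 × (7.59 - 5.1) = -4.731%, loss ≈ 4302 × 4.731/100 ≈ 204.
Year 1988: gap = -1.9 × (10.22 - 5.1) = -9.728%, loss ≈ 4302 × 9.728/100 ≈ 418.
Year 1989: gap = -1.9 × (7.88 - 5.1) = -5.282%, loss ≈ 4302 × 5.282/100 ≈ 227.
Total lost output = 89 + 128 + 204 + 418 + 227 = 1066 billion.

$1,066 billion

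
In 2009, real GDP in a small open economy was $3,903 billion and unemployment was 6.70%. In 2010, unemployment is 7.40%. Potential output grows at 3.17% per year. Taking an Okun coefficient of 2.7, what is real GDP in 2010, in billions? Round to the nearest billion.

Δu = 7.4 - 6.7 = 0.7 points.
Okun's law (growth form): g_Y = g_Y* - β × Δu = 3.17 - 2.7 × (0.70) = 3.17 - 1.89 = 1.28%.
Real GDP in the next year = 3903 × (1 + 1.28/100) = 3903 × 1.0128 ≈ 3953 billion.

$3,953 billion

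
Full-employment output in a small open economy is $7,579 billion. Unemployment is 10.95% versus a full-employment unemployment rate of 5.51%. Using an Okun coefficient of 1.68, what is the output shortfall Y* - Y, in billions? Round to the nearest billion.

Output gap = -1.68 × (10.95 - 5.51) = -1.68 × 5.44 = -9.1392%.
Actual GDP ≈ 7579 × 0.908608 ≈ 6886 billion, so the shortfall is 7579 - 6886 = 693 billion.

$693 billion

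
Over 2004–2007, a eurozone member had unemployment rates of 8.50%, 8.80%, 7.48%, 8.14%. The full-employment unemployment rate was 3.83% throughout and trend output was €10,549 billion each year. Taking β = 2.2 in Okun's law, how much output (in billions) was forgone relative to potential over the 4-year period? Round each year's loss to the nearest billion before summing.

Year 2004: gap = -2.2 × (8.5 - 3.83) = -10.274%, loss ≈ 10549 × 10.274/100 ≈ 1084.
Year 2005: gap = -2.2 × (8.8 - 3.83) = -10.934%, loss ≈ 10549 × 10.934/100 ≈ 1153.
Year 2006: gap = -2.2 × (7.48 - 3.83) = -8.03%, loss ≈ 10549 × 8.03/100 ≈ 847.
Year 2007: gap = -2.2 × (8.14 - 3.83) = -9.482%, loss ≈ 10549 × 9.482/100 ≈ 1000.
Total lost output = 1084 + 1153 + 847 + 1000 = 4084 billion.

€4,084 billion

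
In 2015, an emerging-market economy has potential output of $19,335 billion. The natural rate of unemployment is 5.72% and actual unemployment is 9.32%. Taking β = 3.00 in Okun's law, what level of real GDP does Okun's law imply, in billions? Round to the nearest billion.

$17,247 billion

Unemployment gap = 9.32 - 5.72 = 3.6 points, so the output gap is -3 × 3.6 = -10.8%.
Actual GDP = 19335 × (1 - 10.8/100) = 19335 × 0.892 ≈ 17247 billion.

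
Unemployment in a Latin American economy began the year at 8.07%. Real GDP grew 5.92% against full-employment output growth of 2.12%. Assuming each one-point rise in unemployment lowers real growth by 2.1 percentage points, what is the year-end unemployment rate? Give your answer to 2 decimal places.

6.26%

Growth-rate Okun's law: g_Y = g_Y* - β × Δu, so Δu = (g_Y* - g_Y)/β.
Δu = (2.12 - 5.92)/2.1 = -3.8/2.1 = -1.81 percentage points.
Year-end unemployment = 8.07 - 1.81 = 6.26%.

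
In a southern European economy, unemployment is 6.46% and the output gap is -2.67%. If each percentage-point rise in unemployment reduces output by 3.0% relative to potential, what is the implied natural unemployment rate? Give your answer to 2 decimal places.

From Okun's law, u - u* = -(output gap)/β = -(-2.67)/3.0 = 0.89 points.
So u* = 6.46 - 0.89 = 5.57%.

5.57%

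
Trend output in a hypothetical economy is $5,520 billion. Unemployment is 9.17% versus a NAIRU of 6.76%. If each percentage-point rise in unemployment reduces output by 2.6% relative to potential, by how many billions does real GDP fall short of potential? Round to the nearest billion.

$346 billion

Output gap = -2.6 × (9.17 - 6.76) = -2.6 × 2.41 = -6.266%.
Actual GDP ≈ 5520 × 0.93734 ≈ 5174 billion, so the shortfall is 5520 - 5174 = 346 billion.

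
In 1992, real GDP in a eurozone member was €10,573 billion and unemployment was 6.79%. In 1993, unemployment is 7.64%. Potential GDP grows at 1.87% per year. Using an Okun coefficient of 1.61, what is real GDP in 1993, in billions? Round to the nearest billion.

Δu = 7.64 - 6.79 = 0.85 points.
Okun's law (growth form): g_Y = g_Y* - β × Δu = 1.87 - 1.61 × (0.85) = 1.87 - 1.3685 = 0.5015%.
Real GDP in the next year = 10573 × (1 + 0.5015/100) = 10573 × 1.005015 ≈ 10626 billion.

€10,626 billion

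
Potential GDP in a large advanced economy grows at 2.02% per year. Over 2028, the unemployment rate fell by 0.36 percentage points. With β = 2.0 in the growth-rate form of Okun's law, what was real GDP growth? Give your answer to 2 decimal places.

Growth-rate Okun's law: g_Y = g_Y* - β × Δu.
g_Y = 2.02 - 2.0 × (-0.36) = 2.02 + 0.72 = 2.74%, i.e. 2.74% to 2 d.p.

2.74%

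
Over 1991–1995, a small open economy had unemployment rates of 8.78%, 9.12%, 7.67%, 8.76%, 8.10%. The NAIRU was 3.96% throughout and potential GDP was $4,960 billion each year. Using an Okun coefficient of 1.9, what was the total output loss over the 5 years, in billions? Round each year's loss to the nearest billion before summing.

Year 1991: gap = -1.9 × (8.78 - 3.96) = -9.158%, loss ≈ 4960 × 9.158/100 ≈ 454.
Year 1992: gap = -1.9 × (9.12 - 3.96) = -9.804%, loss ≈ 4960 × 9.804/100 ≈ 486.
Year 1993: gap = -1.9 × (7.67 - 3.96) = -7.049%, loss ≈ 4960 × 7.049/100 ≈ 350.
Year 1994: gap = -1.9 × (8.76 - 3.96) = -9.12%, loss ≈ 4960 × 9.12/100 ≈ 452.
Year 1995: gap = -1.9 × (8.1 - 3.96) = -7.866%, loss ≈ 4960 × 7.866/100 ≈ 390.
Total lost output = 454 + 486 + 350 + 452 + 390 = 2132 billion.

$2,132 billion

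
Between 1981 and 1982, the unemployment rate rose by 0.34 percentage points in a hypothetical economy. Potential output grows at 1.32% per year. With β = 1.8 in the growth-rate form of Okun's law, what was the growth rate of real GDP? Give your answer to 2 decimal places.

0.71%

Growth-rate Okun's law: g_Y = g_Y* - β × Δu.
g_Y = 1.32 - 1.8 × (0.34) = 1.32 - 0.612 = 0.708%, i.e. 0.71% to 2 d.p.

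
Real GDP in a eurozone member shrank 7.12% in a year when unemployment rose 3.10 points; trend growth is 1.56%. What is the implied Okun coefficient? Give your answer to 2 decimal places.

β ≈ 2.80

Growth form: g_Y = g_Y* - β × Δu, so β = (g_Y* - g_Y)/Δu.
β = (1.56 + 7.12)/3.10 = 8.68/3.10 = 2.80.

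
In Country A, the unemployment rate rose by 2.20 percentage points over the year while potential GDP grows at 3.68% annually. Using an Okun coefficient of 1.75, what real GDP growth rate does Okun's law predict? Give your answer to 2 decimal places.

Growth-rate Okun's law: g_Y = g_Y* - β × Δu.
g_Y = 3.68 - 1.75 × (2.20) = 3.68 - 3.85 = -0.17%, i.e. -0.17% to 2 d.p.

-0.17%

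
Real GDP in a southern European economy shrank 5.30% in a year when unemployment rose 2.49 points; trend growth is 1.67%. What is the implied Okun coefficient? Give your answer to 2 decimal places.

β ≈ 2.80

Growth form: g_Y = g_Y* - β × Δu, so β = (g_Y* - g_Y)/Δu.
β = (1.67 + 5.3)/2.49 = 6.97/2.49 = 2.80.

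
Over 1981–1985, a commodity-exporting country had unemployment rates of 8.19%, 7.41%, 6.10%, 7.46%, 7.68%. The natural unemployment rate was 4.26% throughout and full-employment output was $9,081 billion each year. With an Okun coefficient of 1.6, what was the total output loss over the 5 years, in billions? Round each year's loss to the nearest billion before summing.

Year 1981: gap = -1.6 × (8.19 - 4.26) = -6.288%, loss ≈ 9081 × 6.288/100 ≈ 571.
Year 1982: gap = -1.6 × (7.41 - 4.26) = -5.04%, loss ≈ 9081 × 5.04/100 ≈ 458.
Year 1983: gap = -1.6 × (6.1 - 4.26) = -2.944%, loss ≈ 9081 × 2.944/100 ≈ 267.
Year 1984: gap = -1.6 × (7.46 - 4.26) = -5.12%, loss ≈ 9081 × 5.12/100 ≈ 465.
Year 1985: gap = -1.6 × (7.68 - 4.26) = -5.472%, loss ≈ 9081 × 5.472/100 ≈ 497.
Total lost output = 571 + 458 + 267 + 465 + 497 = 2258 billion.

$2,258 billion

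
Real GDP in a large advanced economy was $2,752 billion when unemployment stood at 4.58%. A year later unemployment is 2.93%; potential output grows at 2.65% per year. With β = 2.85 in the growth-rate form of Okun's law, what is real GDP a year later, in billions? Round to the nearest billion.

$2,954 billion

Δu = 2.93 - 4.58 = -1.65 points.
Okun's law (growth form): g_Y = g_Y* - β × Δu = 2.65 - 2.85 × (-1.65) = 2.65 + 4.7025 = 7.3525%.
Real GDP in the next year = 2752 × (1 + 7.3525/100) = 2752 × 1.073525 ≈ 2954 billion.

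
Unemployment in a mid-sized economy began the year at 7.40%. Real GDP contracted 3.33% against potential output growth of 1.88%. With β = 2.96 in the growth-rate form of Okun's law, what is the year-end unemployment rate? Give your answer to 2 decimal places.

Growth-rate Okun's law: g_Y = g_Y* - β × Δu, so Δu = (g_Y* - g_Y)/β.
Δu = (1.88 + 3.33)/2.96 = 5.21/2.96 = 1.76 percentage points.
Year-end unemployment = 7.4 + 1.76 = 9.16%.

9.16%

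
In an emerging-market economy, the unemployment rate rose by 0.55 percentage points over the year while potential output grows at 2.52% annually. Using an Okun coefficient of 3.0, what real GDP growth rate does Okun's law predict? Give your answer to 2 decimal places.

0.87%

Growth-rate Okun's law: g_Y = g_Y* - β × Δu.
g_Y = 2.52 - 3.0 × (0.55) = 2.52 - 1.65 = 0.87%, i.e. 0.87% to 2 d.p.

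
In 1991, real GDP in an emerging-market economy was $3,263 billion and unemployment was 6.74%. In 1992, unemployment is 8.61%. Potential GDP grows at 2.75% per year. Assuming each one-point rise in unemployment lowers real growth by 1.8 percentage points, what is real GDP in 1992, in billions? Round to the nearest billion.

Δu = 8.61 - 6.74 = 1.87 points.
Okun's law (growth form): g_Y = g_Y* - β × Δu = 2.75 - 1.8 × (1.87) = 2.75 - 3.366 = -0.616%.
Real GDP in the next year = 3263 × (1 - 0.616/100) = 3263 × 0.99384 ≈ 3243 billion.

$3,243 billion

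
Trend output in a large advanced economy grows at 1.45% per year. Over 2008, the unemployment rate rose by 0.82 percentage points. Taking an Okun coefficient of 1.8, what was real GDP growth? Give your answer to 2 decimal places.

-0.03%

Growth-rate Okun's law: g_Y = g_Y* - β × Δu.
g_Y = 1.45 - 1.8 × (0.82) = 1.45 - 1.476 = -0.026%, i.e. -0.03% to 2 d.p.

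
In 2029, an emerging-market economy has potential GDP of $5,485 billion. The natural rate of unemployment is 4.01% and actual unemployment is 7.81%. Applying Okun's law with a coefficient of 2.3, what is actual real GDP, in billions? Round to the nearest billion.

$5,006 billion

Unemployment gap = 7.81 - 4.01 = 3.8 points, so the output gap is -2.3 × 3.8 = -8.74%.
Actual GDP = 5485 × (1 - 8.74/100) = 5485 × 0.9126 ≈ 5006 billion.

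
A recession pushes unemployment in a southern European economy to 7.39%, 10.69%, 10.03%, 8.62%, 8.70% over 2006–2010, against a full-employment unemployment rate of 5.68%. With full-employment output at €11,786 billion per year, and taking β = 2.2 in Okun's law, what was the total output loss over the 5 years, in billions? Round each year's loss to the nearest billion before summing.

Year 2006: gap = -2.2 × (7.39 - 5.68) = -3.762%, loss ≈ 11786 × 3.762/100 ≈ 443.
Year 2007: gap = -2.2 × (10.69 - 5.68) = -11.022%, loss ≈ 11786 × 11.022/100 ≈ 1299.
Year 2008: gap = -2.2 × (10.03 - 5.68) = -9.57%, loss ≈ 11786 × 9.57/100 ≈ 1128.
Year 2009: gap = -2.2 × (8.62 - 5.68) = -6.468%, loss ≈ 11786 × 6.468/100 ≈ 762.
Year 2010: gap = -2.2 × (8.7 - 5.68) = -6.644%, loss ≈ 11786 × 6.644/100 ≈ 783.
Total lost output = 443 + 1299 + 1128 + 762 + 783 = 4415 billion.

€4,415 billion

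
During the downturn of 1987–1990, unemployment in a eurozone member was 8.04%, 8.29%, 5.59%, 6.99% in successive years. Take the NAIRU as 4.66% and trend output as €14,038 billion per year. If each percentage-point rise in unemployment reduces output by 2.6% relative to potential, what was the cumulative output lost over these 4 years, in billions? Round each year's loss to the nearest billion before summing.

€3,748 billion

Year 1987: gap = -2.6 × (8.04 - 4.66) = -8.788%, loss ≈ 14038 × 8.788/100 ≈ 1234.
Year 1988: gap = -2.6 × (8.29 - 4.66) = -9.438%, loss ≈ 14038 × 9.438/100 ≈ 1325.
Year 1989: gap = -2.6 × (5.59 - 4.66) = -2.418%, loss ≈ 14038 × 2.418/100 ≈ 339.
Year 1990: gap = -2.6 × (6.99 - 4.66) = -6.058%, loss ≈ 14038 × 6.058/100 ≈ 850.
Total lost output = 1234 + 1325 + 339 + 850 = 3748 billion.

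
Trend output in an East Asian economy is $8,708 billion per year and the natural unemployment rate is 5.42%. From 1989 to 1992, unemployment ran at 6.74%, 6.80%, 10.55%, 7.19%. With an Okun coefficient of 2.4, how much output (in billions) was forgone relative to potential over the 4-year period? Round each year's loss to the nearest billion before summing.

$2,006 billion

Year 1989: gap = -2.4 × (6.74 - 5.42) = -3.168%, loss ≈ 8708 × 3.168/100 ≈ 276.
Year 1990: gap = -2.4 × (6.8 - 5.42) = -3.312%, loss ≈ 8708 × 3.312/100 ≈ 288.
Year 1991: gap = -2.4 × (10.55 - 5.42) = -12.312%, loss ≈ 8708 × 12.312/100 ≈ 1072.
Year 1992: gap = -2.4 × (7.19 - 5.42) = -4.248%, loss ≈ 8708 × 4.248/100 ≈ 370.
Total lost output = 276 + 288 + 1072 + 370 = 2006 billion.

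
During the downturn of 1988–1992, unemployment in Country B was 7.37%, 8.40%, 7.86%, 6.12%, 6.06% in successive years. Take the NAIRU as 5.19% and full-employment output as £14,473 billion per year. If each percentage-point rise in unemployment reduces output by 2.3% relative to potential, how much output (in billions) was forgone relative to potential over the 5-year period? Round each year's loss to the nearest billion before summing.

Year 1988: gap = -2.3 × (7.37 - 5.19) = -5.014%, loss ≈ 14473 × 5.014/100 ≈ 726.
Year 1989: gap = -2.3 × (8.4 - 5.19) = -7.383%, loss ≈ 14473 × 7.383/100 ≈ 1069.
Year 1990: gap = -2.3 × (7.86 - 5.19) = -6.141%, loss ≈ 14473 × 6.141/100 ≈ 889.
Year 1991: gap = -2.3 × (6.12 - 5.19) = -2.139%, loss ≈ 14473 × 2.139/100 ≈ 310.
Year 1992: gap = -2.3 × (6.06 - 5.19) = -2.001%, loss ≈ 14473 × 2.001/100 ≈ 290.
Total lost output = 726 + 1069 + 889 + 310 + 290 = 3284 billion.

£3,284 billion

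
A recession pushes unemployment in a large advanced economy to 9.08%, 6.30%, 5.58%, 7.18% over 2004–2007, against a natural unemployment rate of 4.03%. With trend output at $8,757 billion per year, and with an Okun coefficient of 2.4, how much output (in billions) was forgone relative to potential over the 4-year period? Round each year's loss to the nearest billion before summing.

$2,526 billion

Year 2004: gap = -2.4 × (9.08 - 4.03) = -12.12%, loss ≈ 8757 × 12.12/100 ≈ 1061.
Year 2005: gap = -2.4 × (6.3 - 4.03) = -5.448%, loss ≈ 8757 × 5.448/100 ≈ 477.
Year 2006: gap = -2.4 × (5.58 - 4.03) = -3.72%, loss ≈ 8757 × 3.72/100 ≈ 326.
Year 2007: gap = -2.4 × (7.18 - 4.03) = -7.56%, loss ≈ 8757 × 7.56/100 ≈ 662.
Total lost output = 1061 + 477 + 326 + 662 = 2526 billion.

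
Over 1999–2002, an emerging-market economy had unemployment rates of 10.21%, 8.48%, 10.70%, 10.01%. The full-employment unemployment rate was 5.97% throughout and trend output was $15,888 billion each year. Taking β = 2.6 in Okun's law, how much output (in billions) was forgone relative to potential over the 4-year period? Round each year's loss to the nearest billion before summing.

Year 1999: gap = -2.6 × (10.21 - 5.97) = -11.024%, loss ≈ 15888 × 11.024/100 ≈ 1751.
Year 2000: gap = -2.6 × (8.48 - 5.97) = -6.526%, loss ≈ 15888 × 6.526/100 ≈ 1037.
Year 2001: gap = -2.6 × (10.7 - 5.97) = -12.298%, loss ≈ 15888 × 12.298/100 ≈ 1954.
Year 2002: gap = -2.6 × (10.01 - 5.97) = -10.504%, loss ≈ 15888 × 10.504/100 ≈ 1669.
Total lost output = 1751 + 1037 + 1954 + 1669 = 6411 billion.

$6,411 billion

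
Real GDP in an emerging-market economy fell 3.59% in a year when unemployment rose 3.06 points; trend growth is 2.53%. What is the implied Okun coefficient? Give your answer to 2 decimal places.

β ≈ 2.00

Growth form: g_Y = g_Y* - β × Δu, so β = (g_Y* - g_Y)/Δu.
β = (2.53 + 3.59)/3.06 = 6.12/3.06 = 2.00.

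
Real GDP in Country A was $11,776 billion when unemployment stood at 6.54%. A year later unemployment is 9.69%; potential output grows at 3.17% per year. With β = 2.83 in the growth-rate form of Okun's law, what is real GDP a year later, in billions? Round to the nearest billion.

$11,100 billion

Δu = 9.69 - 6.54 = 3.15 points.
Okun's law (growth form): g_Y = g_Y* - β × Δu = 3.17 - 2.83 × (3.15) = 3.17 - 8.9145 = -5.7445%.
Real GDP in the next year = 11776 × (1 - 5.7445/100) = 11776 × 0.942555 ≈ 11100 billion.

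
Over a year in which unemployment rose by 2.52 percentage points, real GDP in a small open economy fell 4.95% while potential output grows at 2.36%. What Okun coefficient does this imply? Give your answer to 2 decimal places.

Growth form: g_Y = g_Y* - β × Δu, so β = (g_Y* - g_Y)/Δu.
β = (2.36 + 4.95)/2.52 = 7.31/2.52 = 2.90.

β ≈ 2.90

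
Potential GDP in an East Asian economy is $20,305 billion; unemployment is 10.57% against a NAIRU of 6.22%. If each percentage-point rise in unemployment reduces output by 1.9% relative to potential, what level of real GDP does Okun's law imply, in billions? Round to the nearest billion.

$18,627 billion

Unemployment gap = 10.57 - 6.22 = 4.35 points, so the output gap is -1.9 × 4.35 = -8.265%.
Actual GDP = 20305 × (1 - 8.265/100) = 20305 × 0.91735 ≈ 18627 billion.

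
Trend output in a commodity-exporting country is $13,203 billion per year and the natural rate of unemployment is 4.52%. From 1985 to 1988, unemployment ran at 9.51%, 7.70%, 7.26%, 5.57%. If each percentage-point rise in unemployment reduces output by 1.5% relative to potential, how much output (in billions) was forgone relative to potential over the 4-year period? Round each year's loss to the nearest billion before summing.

$2,369 billion

Year 1985: gap = -1.5 × (9.51 - 4.52) = -7.485%, loss ≈ 13203 × 7.485/100 ≈ 988.
Year 1986: gap = -1.5 × (7.7 - 4.52) = -4.77%, loss ≈ 13203 × 4.77/100 ≈ 630.
Year 1987: gap = -1.5 × (7.26 - 4.52) = -4.11%, loss ≈ 13203 × 4.11/100 ≈ 543.
Year 1988: gap = -1.5 × (5.57 - 4.52) = -1.575%, loss ≈ 13203 × 1.575/100 ≈ 208.
Total lost output = 988 + 630 + 543 + 208 = 2369 billion.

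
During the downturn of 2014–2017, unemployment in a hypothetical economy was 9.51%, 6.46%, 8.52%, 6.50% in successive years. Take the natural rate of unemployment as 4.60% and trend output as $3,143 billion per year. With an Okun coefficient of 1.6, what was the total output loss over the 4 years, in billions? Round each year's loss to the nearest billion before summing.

$634 billion

Year 2014: gap = -1.6 × (9.51 - 4.6) = -7.856%, loss ≈ 3143 × 7.856/100 ≈ 247.
Year 2015: gap = -1.6 × (6.46 - 4.6) = -2.976%, loss ≈ 3143 × 2.976/100 ≈ 94.
Year 2016: gap = -1.6 × (8.52 - 4.6) = -6.272%, loss ≈ 3143 × 6.272/100 ≈ 197.
Year 2017: gap = -1.6 × (6.5 - 4.6) = -3.04%, loss ≈ 3143 × 3.04/100 ≈ 96.
Total lost output = 247 + 94 + 197 + 96 = 634 billion.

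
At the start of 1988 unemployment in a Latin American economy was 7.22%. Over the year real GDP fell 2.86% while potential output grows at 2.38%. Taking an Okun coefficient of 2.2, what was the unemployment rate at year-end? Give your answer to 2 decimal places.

9.60%

Growth-rate Okun's law: g_Y = g_Y* - β × Δu, so Δu = (g_Y* - g_Y)/β.
Δu = (2.38 + 2.86)/2.2 = 5.24/2.2 = 2.38 percentage points.
Year-end unemployment = 7.22 + 2.38 = 9.60%.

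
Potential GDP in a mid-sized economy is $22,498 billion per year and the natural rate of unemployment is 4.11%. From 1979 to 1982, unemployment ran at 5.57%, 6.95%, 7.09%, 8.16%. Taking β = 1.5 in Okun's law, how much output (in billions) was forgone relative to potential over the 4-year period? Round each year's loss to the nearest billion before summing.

Year 1979: gap = -1.5 × (5.57 - 4.11) = -2.19%, loss ≈ 22498 × 2.19/100 ≈ 493.
Year 1980: gap = -1.5 × (6.95 - 4.11) = -4.26%, loss ≈ 22498 × 4.26/100 ≈ 958.
Year 1981: gap = -1.5 × (7.09 - 4.11) = -4.47%, loss ≈ 22498 × 4.47/100 ≈ 1006.
Year 1982: gap = -1.5 × (8.16 - 4.11) = -6.075%, loss ≈ 22498 × 6.075/100 ≈ 1367.
Total lost output = 493 + 958 + 1006 + 1367 = 3824 billion.

$3,824 billion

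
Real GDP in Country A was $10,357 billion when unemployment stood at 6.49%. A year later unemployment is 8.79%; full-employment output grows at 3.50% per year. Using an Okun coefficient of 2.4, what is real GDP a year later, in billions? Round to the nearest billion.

Δu = 8.79 - 6.49 = 2.3 points.
Okun's law (growth form): g_Y = g_Y* - β × Δu = 3.50 - 2.4 × (2.30) = 3.5 - 5.52 = -2.02%.
Real GDP in the next year = 10357 × (1 - 2.02/100) = 10357 × 0.9798 ≈ 10148 billion.

$10,148 billion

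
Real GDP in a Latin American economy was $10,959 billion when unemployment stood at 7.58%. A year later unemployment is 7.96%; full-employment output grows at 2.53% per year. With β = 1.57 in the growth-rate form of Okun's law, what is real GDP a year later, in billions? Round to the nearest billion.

$11,171 billion

Δu = 7.96 - 7.58 = 0.38 points.
Okun's law (growth form): g_Y = g_Y* - β × Δu = 2.53 - 1.57 × (0.38) = 2.53 - 0.5966 = 1.9334%.
Real GDP in the next year = 10959 × (1 + 1.9334/100) = 10959 × 1.019334 ≈ 11171 billion.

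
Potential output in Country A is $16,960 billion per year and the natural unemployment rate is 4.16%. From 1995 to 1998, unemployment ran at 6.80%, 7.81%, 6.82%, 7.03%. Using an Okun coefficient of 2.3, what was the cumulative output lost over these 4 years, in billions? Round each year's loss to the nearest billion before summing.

$4,612 billion

Year 1995: gap = -2.3 × (6.8 - 4.16) = -6.072%, loss ≈ 16960 × 6.072/100 ≈ 1030.
Year 1996: gap = -2.3 × (7.81 - 4.16) = -8.395%, loss ≈ 16960 × 8.395/100 ≈ 1424.
Year 1997: gap = -2.3 × (6.82 - 4.16) = -6.118%, loss ≈ 16960 × 6.118/100 ≈ 1038.
Year 1998: gap = -2.3 × (7.03 - 4.16) = -6.601%, loss ≈ 16960 × 6.601/100 ≈ 1120.
Total lost output = 1030 + 1424 + 1038 + 1120 = 4612 billion.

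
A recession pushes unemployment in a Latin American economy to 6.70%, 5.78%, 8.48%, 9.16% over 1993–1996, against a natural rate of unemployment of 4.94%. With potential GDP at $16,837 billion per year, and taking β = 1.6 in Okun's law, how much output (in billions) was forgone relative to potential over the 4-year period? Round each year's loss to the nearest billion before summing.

$2,791 billion

Year 1993: gap = -1.6 × (6.7 - 4.94) = -2.816%, loss ≈ 16837 × 2.816/100 ≈ 474.
Year 1994: gap = -1.6 × (5.78 - 4.94) = -1.344%, loss ≈ 16837 × 1.344/100 ≈ 226.
Year 1995: gap = -1.6 × (8.48 - 4.94) = -5.664%, loss ≈ 16837 × 5.664/100 ≈ 954.
Year 1996: gap = -1.6 × (9.16 - 4.94) = -6.752%, loss ≈ 16837 × 6.752/100 ≈ 1137.
Total lost output = 474 + 226 + 954 + 1137 = 2791 billion.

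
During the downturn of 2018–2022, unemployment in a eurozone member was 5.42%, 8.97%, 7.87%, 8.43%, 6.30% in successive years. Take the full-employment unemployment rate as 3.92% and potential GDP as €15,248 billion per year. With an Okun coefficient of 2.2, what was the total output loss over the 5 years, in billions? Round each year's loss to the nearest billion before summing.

€5,833 billion

Year 2018: gap = -2.2 × (5.42 - 3.92) = -3.3%, loss ≈ 15248 × 3.3/100 ≈ 503.
Year 2019: gap = -2.2 × (8.97 - 3.92) = -11.11%, loss ≈ 15248 × 11.11/100 ≈ 1694.
Year 2020: gap = -2.2 × (7.87 - 3.92) = -8.69%, loss ≈ 15248 × 8.69/100 ≈ 1325.
Year 2021: gap = -2.2 × (8.43 - 3.92) = -9.922%, loss ≈ 15248 × 9.922/100 ≈ 1513.
Year 2022: gap = -2.2 × (6.3 - 3.92) = -5.236%, loss ≈ 15248 × 5.236/100 ≈ 798.
Total lost output = 503 + 1694 + 1325 + 1513 + 798 = 5833 billion.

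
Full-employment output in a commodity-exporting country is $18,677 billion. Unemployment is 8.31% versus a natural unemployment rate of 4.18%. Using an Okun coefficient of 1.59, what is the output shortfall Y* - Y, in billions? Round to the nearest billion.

Output gap = -1.59 × (8.31 - 4.18) = -1.59 × 4.13 = -6.5667%.
Actual GDP ≈ 18677 × 0.934333 ≈ 17451 billion, so the shortfall is 18677 - 17451 = 1226 billion.

$1,226 billion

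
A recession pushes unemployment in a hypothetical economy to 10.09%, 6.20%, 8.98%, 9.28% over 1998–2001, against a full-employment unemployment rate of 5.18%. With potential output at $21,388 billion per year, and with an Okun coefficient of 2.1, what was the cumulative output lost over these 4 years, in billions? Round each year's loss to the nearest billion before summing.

$6,212 billion

Year 1998: gap = -2.1 × (10.09 - 5.18) = -10.311%, loss ≈ 21388 × 10.311/100 ≈ 2205.
Year 1999: gap = -2.1 × (6.2 - 5.18) = -2.142%, loss ≈ 21388 × 2.142/100 ≈ 458.
Year 2000: gap = -2.1 × (8.98 - 5.18) = -7.98%, loss ≈ 21388 × 7.98/100 ≈ 1707.
Year 2001: gap = -2.1 × (9.28 - 5.18) = -8.61%, loss ≈ 21388 × 8.61/100 ≈ 1842.
Total lost output = 2205 + 458 + 1707 + 1842 = 6212 billion.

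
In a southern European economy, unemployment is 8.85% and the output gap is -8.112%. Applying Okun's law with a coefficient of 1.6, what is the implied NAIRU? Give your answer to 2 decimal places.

3.78%

From Okun's law, u - u* = -(output gap)/β = -(-8.112)/1.6 = 5.07 points.
So u* = 8.85 - 5.07 = 3.78%.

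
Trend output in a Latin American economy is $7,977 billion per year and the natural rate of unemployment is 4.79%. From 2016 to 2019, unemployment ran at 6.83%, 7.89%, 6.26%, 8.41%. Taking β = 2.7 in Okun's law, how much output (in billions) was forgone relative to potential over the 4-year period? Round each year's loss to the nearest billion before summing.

Year 2016: gap = -2.7 × (6.83 - 4.79) = -5.508%, loss ≈ 7977 × 5.508/100 ≈ 439.
Year 2017: gap = -2.7 × (7.89 - 4.79) = -8.37%, loss ≈ 7977 × 8.37/100 ≈ 668.
Year 2018: gap = -2.7 × (6.26 - 4.79) = -3.969%, loss ≈ 7977 × 3.969/100 ≈ 317.
Year 2019: gap = -2.7 × (8.41 - 4.79) = -9.774%, loss ≈ 7977 × 9.774/100 ≈ 780.
Total lost output = 439 + 668 + 317 + 780 = 2204 billion.

$2,204 billion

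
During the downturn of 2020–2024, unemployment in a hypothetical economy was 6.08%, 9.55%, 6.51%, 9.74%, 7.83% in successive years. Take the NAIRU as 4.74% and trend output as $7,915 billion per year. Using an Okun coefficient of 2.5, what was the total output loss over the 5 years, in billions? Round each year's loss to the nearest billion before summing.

$3,167 billion

Year 2020: gap = -2.5 × (6.08 - 4.74) = -3.35%, loss ≈ 7915 × 3.35/100 ≈ 265.
Year 2021: gap = -2.5 × (9.55 - 4.74) = -12.025%, loss ≈ 7915 × 12.025/100 ≈ 952.
Year 2022: gap = -2.5 × (6.51 - 4.74) = -4.425%, loss ≈ 7915 × 4.425/100 ≈ 350.
Year 2023: gap = -2.5 × (9.74 - 4.74) = -12.5%, loss ≈ 7915 × 12.5/100 ≈ 989.
Year 2024: gap = -2.5 × (7.83 - 4.74) = -7.725%, loss ≈ 7915 × 7.725/100 ≈ 611.
Total lost output = 265 + 952 + 350 + 989 + 611 = 3167 billion.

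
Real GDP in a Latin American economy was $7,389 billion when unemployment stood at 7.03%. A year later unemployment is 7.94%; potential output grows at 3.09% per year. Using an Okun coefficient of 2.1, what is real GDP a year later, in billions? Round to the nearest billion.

$7,476 billion

Δu = 7.94 - 7.03 = 0.91 points.
Okun's law (growth form): g_Y = g_Y* - β × Δu = 3.09 - 2.1 × (0.91) = 3.09 - 1.911 = 1.179%.
Real GDP in the next year = 7389 × (1 + 1.179/100) = 7389 × 1.01179 ≈ 7476 billion.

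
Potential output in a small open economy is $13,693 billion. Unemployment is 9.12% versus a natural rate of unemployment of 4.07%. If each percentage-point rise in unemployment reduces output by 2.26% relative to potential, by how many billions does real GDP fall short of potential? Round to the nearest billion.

$1,563 billion

Output gap = -2.26 × (9.12 - 4.07) = -2.26 × 5.05 = -11.413%.
Actual GDP ≈ 13693 × 0.88587 ≈ 12130 billion, so the shortfall is 13693 - 12130 = 1563 billion.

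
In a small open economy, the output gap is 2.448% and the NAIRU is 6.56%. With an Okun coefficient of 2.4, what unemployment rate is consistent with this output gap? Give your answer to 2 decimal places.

5.54%

From Okun's law, u - u* = -(output gap)/β = -(2.448)/2.4 = -1.02 points.
So u = 6.56 - 1.02 = 5.54%.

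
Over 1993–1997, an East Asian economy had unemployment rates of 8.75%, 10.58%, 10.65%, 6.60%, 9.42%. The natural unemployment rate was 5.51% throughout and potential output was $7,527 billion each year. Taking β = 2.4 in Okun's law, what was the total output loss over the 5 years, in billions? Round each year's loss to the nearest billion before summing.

$3,333 billion

Year 1993: gap = -2.4 × (8.75 - 5.51) = -7.776%, loss ≈ 7527 × 7.776/100 ≈ 585.
Year 1994: gap = -2.4 × (10.58 - 5.51) = -12.168%, loss ≈ 7527 × 12.168/100 ≈ 916.
Year 1995: gap = -2.4 × (10.65 - 5.51) = -12.336%, loss ≈ 7527 × 12.336/100 ≈ 929.
Year 1996: gap = -2.4 × (6.6 - 5.51) = -2.616%, loss ≈ 7527 × 2.616/100 ≈ 197.
Year 1997: gap = -2.4 × (9.42 - 5.51) = -9.384%, loss ≈ 7527 × 9.384/100 ≈ 706.
Total lost output = 585 + 916 + 929 + 197 + 706 = 3333 billion.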